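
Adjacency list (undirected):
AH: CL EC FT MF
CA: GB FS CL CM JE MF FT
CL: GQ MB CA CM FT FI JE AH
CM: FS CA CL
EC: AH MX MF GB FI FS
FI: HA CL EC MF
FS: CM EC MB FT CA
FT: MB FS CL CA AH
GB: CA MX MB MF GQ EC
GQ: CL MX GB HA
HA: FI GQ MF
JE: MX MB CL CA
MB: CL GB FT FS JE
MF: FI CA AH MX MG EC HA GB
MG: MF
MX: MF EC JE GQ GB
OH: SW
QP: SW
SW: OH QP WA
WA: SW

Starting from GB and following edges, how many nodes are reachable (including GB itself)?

16

BFS from GB visits: GB, CA, EC, GQ, MB, MF, MX, CL, CM, FS, FT, JE, AH, FI, HA, MG
Reachable nodes: 16 of 20 total.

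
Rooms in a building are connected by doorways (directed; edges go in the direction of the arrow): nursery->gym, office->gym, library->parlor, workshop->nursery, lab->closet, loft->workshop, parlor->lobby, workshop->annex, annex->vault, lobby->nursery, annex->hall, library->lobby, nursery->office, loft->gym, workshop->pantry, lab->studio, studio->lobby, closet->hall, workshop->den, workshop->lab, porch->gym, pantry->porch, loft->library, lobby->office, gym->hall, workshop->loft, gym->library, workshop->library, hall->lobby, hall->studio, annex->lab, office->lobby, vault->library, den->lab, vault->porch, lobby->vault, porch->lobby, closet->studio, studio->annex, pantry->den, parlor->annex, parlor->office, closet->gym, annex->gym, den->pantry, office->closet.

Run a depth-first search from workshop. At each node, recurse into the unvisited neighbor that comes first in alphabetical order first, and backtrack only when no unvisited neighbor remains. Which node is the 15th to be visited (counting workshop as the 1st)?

Visit workshop
workshop → annex
annex → gym
gym → hall
hall → lobby
lobby → nursery
nursery → office
office → closet
closet → studio
lobby → vault
vault → library
library → parlor
vault → porch
annex → lab
workshop → den
den → pantry
workshop → loft

Visit order: workshop, annex, gym, hall, lobby, nursery, office, closet, studio, vault, library, parlor, porch, lab, den, pantry, loft

den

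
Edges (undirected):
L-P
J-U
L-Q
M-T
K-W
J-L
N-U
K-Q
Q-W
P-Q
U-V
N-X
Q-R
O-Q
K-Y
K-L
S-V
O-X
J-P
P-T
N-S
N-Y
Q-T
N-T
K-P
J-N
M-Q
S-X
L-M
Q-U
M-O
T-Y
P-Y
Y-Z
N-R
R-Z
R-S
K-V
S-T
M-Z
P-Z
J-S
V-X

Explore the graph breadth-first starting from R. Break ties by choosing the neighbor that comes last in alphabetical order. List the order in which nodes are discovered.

R, Z, S, Q, N, Y, P, M, X, V, T, J, W, U, O, L, K

Visit R; enqueue Z, S, Q, N → queue [Z, S, Q, N]
Visit Z; enqueue Y, P, M → queue [S, Q, N, Y, P, M]
Visit S; enqueue X, V, T, J → queue [Q, N, Y, P, M, X, V, T, J]
Visit Q; enqueue W, U, O, L, K → queue [N, Y, P, M, X, V, T, J, W, U, O, L, K]
Visit N → queue [Y, P, M, X, V, T, J, W, U, O, L, K]
Visit Y → queue [P, M, X, V, T, J, W, U, O, L, K]
Visit P → queue [M, X, V, T, J, W, U, O, L, K]
Visit M → queue [X, V, T, J, W, U, O, L, K]
Visit X → queue [V, T, J, W, U, O, L, K]
Visit V → queue [T, J, W, U, O, L, K]
Visit T → queue [J, W, U, O, L, K]
Visit J → queue [W, U, O, L, K]
Visit W → queue [U, O, L, K]
Visit U → queue [O, L, K]
Visit O → queue [L, K]
Visit L → queue [K]
Visit K → queue []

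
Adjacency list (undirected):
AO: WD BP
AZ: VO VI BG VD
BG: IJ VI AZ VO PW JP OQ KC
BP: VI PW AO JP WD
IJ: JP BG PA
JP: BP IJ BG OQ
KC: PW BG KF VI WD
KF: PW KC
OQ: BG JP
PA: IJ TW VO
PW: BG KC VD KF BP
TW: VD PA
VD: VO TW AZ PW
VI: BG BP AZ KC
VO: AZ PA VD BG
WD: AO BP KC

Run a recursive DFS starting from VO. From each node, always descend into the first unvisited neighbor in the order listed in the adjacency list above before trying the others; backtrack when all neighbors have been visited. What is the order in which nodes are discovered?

Visit VO
VO → AZ
AZ → VI
VI → BG
BG → IJ
IJ → JP
JP → BP
BP → PW
PW → KC
KC → KF
KC → WD
WD → AO
PW → VD
VD → TW
TW → PA
JP → OQ

VO, AZ, VI, BG, IJ, JP, BP, PW, KC, KF, WD, AO, VD, TW, PA, OQ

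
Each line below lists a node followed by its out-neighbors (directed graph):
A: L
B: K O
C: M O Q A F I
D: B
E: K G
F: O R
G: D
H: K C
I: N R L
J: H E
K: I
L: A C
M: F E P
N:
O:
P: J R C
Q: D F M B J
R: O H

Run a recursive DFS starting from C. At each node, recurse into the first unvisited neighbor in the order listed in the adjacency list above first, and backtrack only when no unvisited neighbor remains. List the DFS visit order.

C, M, F, O, R, H, K, I, N, L, A, E, G, D, B, P, J, Q

Visit C
C → M
M → F
F → O
F → R
R → H
H → K
K → I
I → N
I → L
L → A
M → E
E → G
G → D
D → B
M → P
P → J
C → Q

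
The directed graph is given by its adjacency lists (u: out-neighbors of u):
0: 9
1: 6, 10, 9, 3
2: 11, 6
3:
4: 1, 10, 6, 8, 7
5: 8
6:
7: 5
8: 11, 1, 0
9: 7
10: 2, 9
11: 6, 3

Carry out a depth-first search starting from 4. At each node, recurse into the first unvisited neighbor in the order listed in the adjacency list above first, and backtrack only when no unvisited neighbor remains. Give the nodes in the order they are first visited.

4, 1, 6, 10, 2, 11, 3, 9, 7, 5, 8, 0

Visit 4
4 → 1
1 → 6
1 → 10
10 → 2
2 → 11
11 → 3
10 → 9
9 → 7
7 → 5
5 → 8
8 → 0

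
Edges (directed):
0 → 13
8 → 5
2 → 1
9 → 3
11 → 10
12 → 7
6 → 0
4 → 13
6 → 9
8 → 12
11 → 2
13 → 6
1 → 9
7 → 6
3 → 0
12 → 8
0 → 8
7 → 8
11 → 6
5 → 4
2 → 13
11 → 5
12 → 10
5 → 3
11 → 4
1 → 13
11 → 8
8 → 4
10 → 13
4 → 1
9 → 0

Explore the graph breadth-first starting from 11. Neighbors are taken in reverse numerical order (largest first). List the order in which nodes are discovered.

Visit 11; enqueue 10, 8, 6, 5, 4, 2 → queue [10, 8, 6, 5, 4, 2]
Visit 10; enqueue 13 → queue [8, 6, 5, 4, 2, 13]
Visit 8; enqueue 12 → queue [6, 5, 4, 2, 13, 12]
Visit 6; enqueue 9, 0 → queue [5, 4, 2, 13, 12, 9, 0]
Visit 5; enqueue 3 → queue [4, 2, 13, 12, 9, 0, 3]
Visit 4; enqueue 1 → queue [2, 13, 12, 9, 0, 3, 1]
Visit 2 → queue [13, 12, 9, 0, 3, 1]
Visit 13 → queue [12, 9, 0, 3, 1]
Visit 12; enqueue 7 → queue [9, 0, 3, 1, 7]
Visit 9 → queue [0, 3, 1, 7]
Visit 0 → queue [3, 1, 7]
Visit 3 → queue [1, 7]
Visit 1 → queue [7]
Visit 7 → queue []

11 → 10 → 8 → 6 → 5 → 4 → 2 → 13 → 12 → 9 → 0 → 3 → 1 → 7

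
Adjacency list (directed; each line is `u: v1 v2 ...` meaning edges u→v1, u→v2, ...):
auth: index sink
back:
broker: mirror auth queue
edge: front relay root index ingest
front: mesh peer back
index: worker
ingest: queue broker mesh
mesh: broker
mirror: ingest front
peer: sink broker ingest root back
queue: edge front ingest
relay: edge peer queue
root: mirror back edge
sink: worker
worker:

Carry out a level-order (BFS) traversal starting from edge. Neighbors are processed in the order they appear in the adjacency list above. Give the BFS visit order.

Visit edge; enqueue front, relay, root, index, ingest → queue [front, relay, root, index, ingest]
Visit front; enqueue mesh, peer, back → queue [relay, root, index, ingest, mesh, peer, back]
Visit relay; enqueue queue → queue [root, index, ingest, mesh, peer, back, queue]
Visit root; enqueue mirror → queue [index, ingest, mesh, peer, back, queue, mirror]
Visit index; enqueue worker → queue [ingest, mesh, peer, back, queue, mirror, worker]
Visit ingest; enqueue broker → queue [mesh, peer, back, queue, mirror, worker, broker]
Visit mesh → queue [peer, back, queue, mirror, worker, broker]
Visit peer; enqueue sink → queue [back, queue, mirror, worker, broker, sink]
Visit back → queue [queue, mirror, worker, broker, sink]
Visit queue → queue [mirror, worker, broker, sink]
Visit mirror → queue [worker, broker, sink]
Visit worker → queue [broker, sink]
Visit broker; enqueue auth → queue [sink, auth]
Visit sink → queue [auth]
Visit auth → queue []

edge, front, relay, root, index, ingest, mesh, peer, back, queue, mirror, worker, broker, sink, auth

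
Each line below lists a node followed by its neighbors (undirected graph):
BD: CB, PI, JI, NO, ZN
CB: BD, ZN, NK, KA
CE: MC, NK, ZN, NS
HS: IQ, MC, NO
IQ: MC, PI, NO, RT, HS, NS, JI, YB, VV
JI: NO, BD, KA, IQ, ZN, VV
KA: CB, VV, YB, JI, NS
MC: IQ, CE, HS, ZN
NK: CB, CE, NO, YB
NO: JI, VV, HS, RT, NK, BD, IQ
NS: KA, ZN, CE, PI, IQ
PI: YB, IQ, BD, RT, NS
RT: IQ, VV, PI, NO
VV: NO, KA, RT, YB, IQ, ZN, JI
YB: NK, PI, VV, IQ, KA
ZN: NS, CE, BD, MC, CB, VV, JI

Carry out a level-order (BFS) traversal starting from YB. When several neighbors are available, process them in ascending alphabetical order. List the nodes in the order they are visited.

YB, IQ, KA, NK, PI, VV, HS, JI, MC, NO, NS, RT, CB, CE, BD, ZN

Visit YB; enqueue IQ, KA, NK, PI, VV → queue [IQ, KA, NK, PI, VV]
Visit IQ; enqueue HS, JI, MC, NO, NS, RT → queue [KA, NK, PI, VV, HS, JI, MC, NO, NS, RT]
Visit KA; enqueue CB → queue [NK, PI, VV, HS, JI, MC, NO, NS, RT, CB]
Visit NK; enqueue CE → queue [PI, VV, HS, JI, MC, NO, NS, RT, CB, CE]
Visit PI; enqueue BD → queue [VV, HS, JI, MC, NO, NS, RT, CB, CE, BD]
Visit VV; enqueue ZN → queue [HS, JI, MC, NO, NS, RT, CB, CE, BD, ZN]
Visit HS → queue [JI, MC, NO, NS, RT, CB, CE, BD, ZN]
Visit JI → queue [MC, NO, NS, RT, CB, CE, BD, ZN]
Visit MC → queue [NO, NS, RT, CB, CE, BD, ZN]
Visit NO → queue [NS, RT, CB, CE, BD, ZN]
Visit NS → queue [RT, CB, CE, BD, ZN]
Visit RT → queue [CB, CE, BD, ZN]
Visit CB → queue [CE, BD, ZN]
Visit CE → queue [BD, ZN]
Visit BD → queue [ZN]
Visit ZN → queue []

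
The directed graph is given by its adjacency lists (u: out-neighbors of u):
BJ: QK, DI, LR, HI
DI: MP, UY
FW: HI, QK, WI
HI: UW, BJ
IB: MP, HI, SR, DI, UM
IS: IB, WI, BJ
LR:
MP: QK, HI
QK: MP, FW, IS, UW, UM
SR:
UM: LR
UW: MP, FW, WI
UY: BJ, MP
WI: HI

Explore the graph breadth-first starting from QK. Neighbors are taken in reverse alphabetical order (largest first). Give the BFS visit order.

QK, UW, UM, MP, IS, FW, WI, LR, HI, IB, BJ, SR, DI, UY

Visit QK; enqueue UW, UM, MP, IS, FW → queue [UW, UM, MP, IS, FW]
Visit UW; enqueue WI → queue [UM, MP, IS, FW, WI]
Visit UM; enqueue LR → queue [MP, IS, FW, WI, LR]
Visit MP; enqueue HI → queue [IS, FW, WI, LR, HI]
Visit IS; enqueue IB, BJ → queue [FW, WI, LR, HI, IB, BJ]
Visit FW → queue [WI, LR, HI, IB, BJ]
Visit WI → queue [LR, HI, IB, BJ]
Visit LR → queue [HI, IB, BJ]
Visit HI → queue [IB, BJ]
Visit IB; enqueue SR, DI → queue [BJ, SR, DI]
Visit BJ → queue [SR, DI]
Visit SR → queue [DI]
Visit DI; enqueue UY → queue [UY]
Visit UY → queue []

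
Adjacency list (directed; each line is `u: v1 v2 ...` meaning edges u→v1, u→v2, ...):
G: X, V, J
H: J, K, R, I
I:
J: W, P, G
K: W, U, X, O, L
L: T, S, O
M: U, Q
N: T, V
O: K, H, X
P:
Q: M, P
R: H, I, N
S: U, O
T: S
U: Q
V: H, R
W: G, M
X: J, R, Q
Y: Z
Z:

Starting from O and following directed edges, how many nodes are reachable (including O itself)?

BFS from O visits: O, X, K, H, R, Q, J, W, U, L, I, N, P, M, G, T, S, V
Reachable nodes: 18 of 20 total.

18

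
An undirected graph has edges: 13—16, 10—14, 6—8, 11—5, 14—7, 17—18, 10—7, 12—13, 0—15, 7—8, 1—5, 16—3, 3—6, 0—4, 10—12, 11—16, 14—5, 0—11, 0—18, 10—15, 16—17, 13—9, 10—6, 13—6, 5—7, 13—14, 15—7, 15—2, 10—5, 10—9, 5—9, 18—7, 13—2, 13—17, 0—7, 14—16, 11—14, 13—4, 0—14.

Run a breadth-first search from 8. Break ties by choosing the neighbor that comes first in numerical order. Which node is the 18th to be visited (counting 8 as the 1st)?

11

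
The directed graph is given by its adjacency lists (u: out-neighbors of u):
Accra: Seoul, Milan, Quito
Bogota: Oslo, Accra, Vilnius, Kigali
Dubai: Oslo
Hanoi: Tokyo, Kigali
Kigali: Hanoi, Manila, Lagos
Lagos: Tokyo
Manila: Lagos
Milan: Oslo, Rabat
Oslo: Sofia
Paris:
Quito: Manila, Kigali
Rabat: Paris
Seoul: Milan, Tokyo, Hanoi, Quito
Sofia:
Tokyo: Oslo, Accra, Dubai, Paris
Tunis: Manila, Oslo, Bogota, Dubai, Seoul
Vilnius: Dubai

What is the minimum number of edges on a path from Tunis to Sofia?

2

Level 0: Tunis
Level 1: Bogota, Dubai, Manila, Oslo, Seoul
Level 2: Accra, Hanoi, Kigali, Lagos, Milan, Quito, Sofia, Tokyo, Vilnius
Level 3: Paris, Rabat
Sofia first appears at level 2.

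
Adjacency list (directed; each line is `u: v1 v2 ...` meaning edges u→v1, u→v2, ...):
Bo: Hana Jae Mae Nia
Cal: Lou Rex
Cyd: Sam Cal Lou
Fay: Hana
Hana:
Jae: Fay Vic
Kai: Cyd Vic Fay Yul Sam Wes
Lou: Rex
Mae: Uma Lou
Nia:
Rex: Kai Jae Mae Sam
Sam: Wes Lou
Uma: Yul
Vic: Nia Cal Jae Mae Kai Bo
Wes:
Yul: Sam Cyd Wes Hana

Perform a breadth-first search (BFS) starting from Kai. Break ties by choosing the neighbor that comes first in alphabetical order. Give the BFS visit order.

Kai Cyd Fay Sam Vic Wes Yul Cal Lou Hana Bo Jae Mae Nia Rex Uma

Visit Kai; enqueue Cyd, Fay, Sam, Vic, Wes, Yul → queue [Cyd, Fay, Sam, Vic, Wes, Yul]
Visit Cyd; enqueue Cal, Lou → queue [Fay, Sam, Vic, Wes, Yul, Cal, Lou]
Visit Fay; enqueue Hana → queue [Sam, Vic, Wes, Yul, Cal, Lou, Hana]
Visit Sam → queue [Vic, Wes, Yul, Cal, Lou, Hana]
Visit Vic; enqueue Bo, Jae, Mae, Nia → queue [Wes, Yul, Cal, Lou, Hana, Bo, Jae, Mae, Nia]
Visit Wes → queue [Yul, Cal, Lou, Hana, Bo, Jae, Mae, Nia]
Visit Yul → queue [Cal, Lou, Hana, Bo, Jae, Mae, Nia]
Visit Cal; enqueue Rex → queue [Lou, Hana, Bo, Jae, Mae, Nia, Rex]
Visit Lou → queue [Hana, Bo, Jae, Mae, Nia, Rex]
Visit Hana → queue [Bo, Jae, Mae, Nia, Rex]
Visit Bo → queue [Jae, Mae, Nia, Rex]
Visit Jae → queue [Mae, Nia, Rex]
Visit Mae; enqueue Uma → queue [Nia, Rex, Uma]
Visit Nia → queue [Rex, Uma]
Visit Rex → queue [Uma]
Visit Uma → queue []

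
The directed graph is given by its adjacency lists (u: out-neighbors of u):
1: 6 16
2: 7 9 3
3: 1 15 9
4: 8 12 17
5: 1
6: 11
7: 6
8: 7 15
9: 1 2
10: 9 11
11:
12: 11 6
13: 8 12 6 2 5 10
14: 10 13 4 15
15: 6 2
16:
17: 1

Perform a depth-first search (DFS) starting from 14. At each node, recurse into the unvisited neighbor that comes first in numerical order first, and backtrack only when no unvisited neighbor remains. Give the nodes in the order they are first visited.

14, 4, 8, 7, 6, 11, 15, 2, 3, 1, 16, 9, 12, 17, 10, 13, 5

Visit 14
14 → 4
4 → 8
8 → 7
7 → 6
6 → 11
8 → 15
15 → 2
2 → 3
3 → 1
1 → 16
3 → 9
4 → 12
4 → 17
14 → 10
14 → 13
13 → 5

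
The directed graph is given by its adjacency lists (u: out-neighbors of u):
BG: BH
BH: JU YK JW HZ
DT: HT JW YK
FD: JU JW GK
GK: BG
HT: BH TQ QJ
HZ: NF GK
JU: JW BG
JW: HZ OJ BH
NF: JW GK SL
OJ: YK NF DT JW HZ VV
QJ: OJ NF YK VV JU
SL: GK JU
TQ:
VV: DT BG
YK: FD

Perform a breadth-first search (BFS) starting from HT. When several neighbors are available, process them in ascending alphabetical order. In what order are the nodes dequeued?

HT, BH, QJ, TQ, HZ, JU, JW, YK, NF, OJ, VV, GK, BG, FD, SL, DT

Visit HT; enqueue BH, QJ, TQ → queue [BH, QJ, TQ]
Visit BH; enqueue HZ, JU, JW, YK → queue [QJ, TQ, HZ, JU, JW, YK]
Visit QJ; enqueue NF, OJ, VV → queue [TQ, HZ, JU, JW, YK, NF, OJ, VV]
Visit TQ → queue [HZ, JU, JW, YK, NF, OJ, VV]
Visit HZ; enqueue GK → queue [JU, JW, YK, NF, OJ, VV, GK]
Visit JU; enqueue BG → queue [JW, YK, NF, OJ, VV, GK, BG]
Visit JW → queue [YK, NF, OJ, VV, GK, BG]
Visit YK; enqueue FD → queue [NF, OJ, VV, GK, BG, FD]
Visit NF; enqueue SL → queue [OJ, VV, GK, BG, FD, SL]
Visit OJ; enqueue DT → queue [VV, GK, BG, FD, SL, DT]
Visit VV → queue [GK, BG, FD, SL, DT]
Visit GK → queue [BG, FD, SL, DT]
Visit BG → queue [FD, SL, DT]
Visit FD → queue [SL, DT]
Visit SL → queue [DT]
Visit DT → queue []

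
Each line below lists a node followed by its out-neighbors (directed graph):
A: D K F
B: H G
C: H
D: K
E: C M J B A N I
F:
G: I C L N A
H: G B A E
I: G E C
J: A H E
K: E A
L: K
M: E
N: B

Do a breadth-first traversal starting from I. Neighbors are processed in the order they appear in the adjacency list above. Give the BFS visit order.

I G E C L N A M J B H K D F

Visit I; enqueue G, E, C → queue [G, E, C]
Visit G; enqueue L, N, A → queue [E, C, L, N, A]
Visit E; enqueue M, J, B → queue [C, L, N, A, M, J, B]
Visit C; enqueue H → queue [L, N, A, M, J, B, H]
Visit L; enqueue K → queue [N, A, M, J, B, H, K]
Visit N → queue [A, M, J, B, H, K]
Visit A; enqueue D, F → queue [M, J, B, H, K, D, F]
Visit M → queue [J, B, H, K, D, F]
Visit J → queue [B, H, K, D, F]
Visit B → queue [H, K, D, F]
Visit H → queue [K, D, F]
Visit K → queue [D, F]
Visit D → queue [F]
Visit F → queue []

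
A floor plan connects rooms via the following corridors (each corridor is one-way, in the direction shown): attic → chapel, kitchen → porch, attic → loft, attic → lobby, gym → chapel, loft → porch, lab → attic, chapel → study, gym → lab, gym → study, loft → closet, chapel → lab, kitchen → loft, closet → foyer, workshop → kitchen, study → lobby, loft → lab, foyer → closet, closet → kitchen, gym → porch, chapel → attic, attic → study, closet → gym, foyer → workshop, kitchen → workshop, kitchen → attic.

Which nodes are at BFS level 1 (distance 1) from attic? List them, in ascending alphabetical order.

chapel, lobby, loft, study

Level 0: attic
Level 1: chapel, lobby, loft, study
Level 2: closet, lab, porch
Level 3: foyer, gym, kitchen
Level 4: workshop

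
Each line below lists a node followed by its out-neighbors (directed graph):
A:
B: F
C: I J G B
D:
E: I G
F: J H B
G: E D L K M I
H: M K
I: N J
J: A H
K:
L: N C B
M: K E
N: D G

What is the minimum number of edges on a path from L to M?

Level 0: L
Level 1: B, C, N
Level 2: D, F, G, I, J
Level 3: A, E, H, K, M
M first appears at level 3.

3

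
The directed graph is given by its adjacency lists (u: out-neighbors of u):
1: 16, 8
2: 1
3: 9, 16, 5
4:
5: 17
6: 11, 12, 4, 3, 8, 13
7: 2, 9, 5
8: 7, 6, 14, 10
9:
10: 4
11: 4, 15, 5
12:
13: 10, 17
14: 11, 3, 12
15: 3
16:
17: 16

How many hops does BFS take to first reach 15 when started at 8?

3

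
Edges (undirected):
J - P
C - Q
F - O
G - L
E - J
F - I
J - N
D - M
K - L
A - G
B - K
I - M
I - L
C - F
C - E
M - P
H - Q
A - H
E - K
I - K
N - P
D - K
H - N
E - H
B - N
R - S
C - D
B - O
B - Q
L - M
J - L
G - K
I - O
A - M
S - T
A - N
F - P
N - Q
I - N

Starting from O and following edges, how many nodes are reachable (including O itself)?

17

BFS from O visits: O, B, F, I, K, N, Q, C, P, L, M, D, E, G, A, H, J
Reachable nodes: 17 of 20 total.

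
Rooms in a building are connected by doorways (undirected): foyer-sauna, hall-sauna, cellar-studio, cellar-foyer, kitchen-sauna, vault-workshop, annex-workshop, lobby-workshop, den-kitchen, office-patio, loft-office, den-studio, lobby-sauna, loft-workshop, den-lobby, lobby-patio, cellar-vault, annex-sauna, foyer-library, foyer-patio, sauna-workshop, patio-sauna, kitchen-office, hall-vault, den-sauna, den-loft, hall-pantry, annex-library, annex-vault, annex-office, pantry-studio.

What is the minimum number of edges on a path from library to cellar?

2

Level 0: library
Level 1: annex, foyer
Level 2: cellar, office, patio, sauna, vault, workshop
Level 3: den, hall, kitchen, lobby, loft, studio
Level 4: pantry
cellar first appears at level 2.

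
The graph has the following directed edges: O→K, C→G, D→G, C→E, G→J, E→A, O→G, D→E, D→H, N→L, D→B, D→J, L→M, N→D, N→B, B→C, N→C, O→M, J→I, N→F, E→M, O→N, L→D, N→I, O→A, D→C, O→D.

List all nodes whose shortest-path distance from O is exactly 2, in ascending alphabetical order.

Level 0: O
Level 1: A, D, G, K, M, N
Level 2: B, C, E, F, H, I, J, L

B, C, E, F, H, I, J, L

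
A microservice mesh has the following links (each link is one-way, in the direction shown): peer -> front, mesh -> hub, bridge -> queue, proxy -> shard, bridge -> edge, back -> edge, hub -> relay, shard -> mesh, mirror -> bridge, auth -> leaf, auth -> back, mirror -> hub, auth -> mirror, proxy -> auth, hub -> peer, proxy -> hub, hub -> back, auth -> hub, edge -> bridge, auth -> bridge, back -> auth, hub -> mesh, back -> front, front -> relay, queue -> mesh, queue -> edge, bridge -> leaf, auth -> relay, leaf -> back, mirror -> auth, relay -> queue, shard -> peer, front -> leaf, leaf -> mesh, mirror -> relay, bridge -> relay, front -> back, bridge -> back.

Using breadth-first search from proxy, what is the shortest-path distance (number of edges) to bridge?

Level 0: proxy
Level 1: auth, hub, shard
Level 2: back, bridge, leaf, mesh, mirror, peer, relay
Level 3: edge, front, queue
bridge first appears at level 2.

2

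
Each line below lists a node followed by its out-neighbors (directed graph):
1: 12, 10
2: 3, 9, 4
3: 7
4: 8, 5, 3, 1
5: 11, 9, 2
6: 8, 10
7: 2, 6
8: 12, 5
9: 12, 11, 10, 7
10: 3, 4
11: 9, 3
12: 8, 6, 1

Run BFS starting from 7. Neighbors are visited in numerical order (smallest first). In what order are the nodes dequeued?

Visit 7; enqueue 2, 6 → queue [2, 6]
Visit 2; enqueue 3, 4, 9 → queue [6, 3, 4, 9]
Visit 6; enqueue 8, 10 → queue [3, 4, 9, 8, 10]
Visit 3 → queue [4, 9, 8, 10]
Visit 4; enqueue 1, 5 → queue [9, 8, 10, 1, 5]
Visit 9; enqueue 11, 12 → queue [8, 10, 1, 5, 11, 12]
Visit 8 → queue [10, 1, 5, 11, 12]
Visit 10 → queue [1, 5, 11, 12]
Visit 1 → queue [5, 11, 12]
Visit 5 → queue [11, 12]
Visit 11 → queue [12]
Visit 12 → queue []

7 → 2 → 6 → 3 → 4 → 9 → 8 → 10 → 1 → 5 → 11 → 12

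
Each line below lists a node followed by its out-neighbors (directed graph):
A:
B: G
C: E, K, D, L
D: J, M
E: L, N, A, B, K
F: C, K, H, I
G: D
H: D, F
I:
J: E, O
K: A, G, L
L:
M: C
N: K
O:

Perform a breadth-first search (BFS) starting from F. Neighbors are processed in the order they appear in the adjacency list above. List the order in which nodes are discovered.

F, C, K, H, I, E, D, L, A, G, N, B, J, M, O

Visit F; enqueue C, K, H, I → queue [C, K, H, I]
Visit C; enqueue E, D, L → queue [K, H, I, E, D, L]
Visit K; enqueue A, G → queue [H, I, E, D, L, A, G]
Visit H → queue [I, E, D, L, A, G]
Visit I → queue [E, D, L, A, G]
Visit E; enqueue N, B → queue [D, L, A, G, N, B]
Visit D; enqueue J, M → queue [L, A, G, N, B, J, M]
Visit L → queue [A, G, N, B, J, M]
Visit A → queue [G, N, B, J, M]
Visit G → queue [N, B, J, M]
Visit N → queue [B, J, M]
Visit B → queue [J, M]
Visit J; enqueue O → queue [M, O]
Visit M → queue [O]
Visit O → queue []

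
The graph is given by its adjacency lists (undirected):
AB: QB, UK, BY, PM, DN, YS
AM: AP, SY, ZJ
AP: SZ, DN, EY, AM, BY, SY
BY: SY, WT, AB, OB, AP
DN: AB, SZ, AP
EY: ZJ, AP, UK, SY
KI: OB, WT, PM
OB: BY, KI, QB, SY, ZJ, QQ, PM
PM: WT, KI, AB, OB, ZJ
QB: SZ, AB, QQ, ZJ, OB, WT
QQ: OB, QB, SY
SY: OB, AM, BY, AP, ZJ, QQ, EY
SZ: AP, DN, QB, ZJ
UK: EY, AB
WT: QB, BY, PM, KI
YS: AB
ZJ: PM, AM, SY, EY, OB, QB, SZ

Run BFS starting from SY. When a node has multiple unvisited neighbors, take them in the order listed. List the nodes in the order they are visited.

Visit SY; enqueue OB, AM, BY, AP, ZJ, QQ, EY → queue [OB, AM, BY, AP, ZJ, QQ, EY]
Visit OB; enqueue KI, QB, PM → queue [AM, BY, AP, ZJ, QQ, EY, KI, QB, PM]
Visit AM → queue [BY, AP, ZJ, QQ, EY, KI, QB, PM]
Visit BY; enqueue WT, AB → queue [AP, ZJ, QQ, EY, KI, QB, PM, WT, AB]
Visit AP; enqueue SZ, DN → queue [ZJ, QQ, EY, KI, QB, PM, WT, AB, SZ, DN]
Visit ZJ → queue [QQ, EY, KI, QB, PM, WT, AB, SZ, DN]
Visit QQ → queue [EY, KI, QB, PM, WT, AB, SZ, DN]
Visit EY; enqueue UK → queue [KI, QB, PM, WT, AB, SZ, DN, UK]
Visit KI → queue [QB, PM, WT, AB, SZ, DN, UK]
Visit QB → queue [PM, WT, AB, SZ, DN, UK]
Visit PM → queue [WT, AB, SZ, DN, UK]
Visit WT → queue [AB, SZ, DN, UK]
Visit AB; enqueue YS → queue [SZ, DN, UK, YS]
Visit SZ → queue [DN, UK, YS]
Visit DN → queue [UK, YS]
Visit UK → queue [YS]
Visit YS → queue []

SY OB AM BY AP ZJ QQ EY KI QB PM WT AB SZ DN UK YS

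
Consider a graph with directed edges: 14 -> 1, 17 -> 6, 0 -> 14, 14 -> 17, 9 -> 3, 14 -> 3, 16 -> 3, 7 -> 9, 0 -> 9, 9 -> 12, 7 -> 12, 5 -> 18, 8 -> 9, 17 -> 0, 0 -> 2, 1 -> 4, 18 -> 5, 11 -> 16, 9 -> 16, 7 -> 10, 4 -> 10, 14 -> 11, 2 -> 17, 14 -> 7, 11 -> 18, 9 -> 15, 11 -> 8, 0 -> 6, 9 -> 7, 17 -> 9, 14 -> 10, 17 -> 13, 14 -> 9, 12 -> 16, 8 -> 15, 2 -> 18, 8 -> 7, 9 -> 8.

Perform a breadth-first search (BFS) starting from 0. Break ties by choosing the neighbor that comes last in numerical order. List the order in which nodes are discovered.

0 -> 14 -> 9 -> 6 -> 2 -> 17 -> 11 -> 10 -> 7 -> 3 -> 1 -> 16 -> 15 -> 12 -> 8 -> 18 -> 13 -> 4 -> 5

Visit 0; enqueue 14, 9, 6, 2 → queue [14, 9, 6, 2]
Visit 14; enqueue 17, 11, 10, 7, 3, 1 → queue [9, 6, 2, 17, 11, 10, 7, 3, 1]
Visit 9; enqueue 16, 15, 12, 8 → queue [6, 2, 17, 11, 10, 7, 3, 1, 16, 15, 12, 8]
Visit 6 → queue [2, 17, 11, 10, 7, 3, 1, 16, 15, 12, 8]
Visit 2; enqueue 18 → queue [17, 11, 10, 7, 3, 1, 16, 15, 12, 8, 18]
Visit 17; enqueue 13 → queue [11, 10, 7, 3, 1, 16, 15, 12, 8, 18, 13]
Visit 11 → queue [10, 7, 3, 1, 16, 15, 12, 8, 18, 13]
Visit 10 → queue [7, 3, 1, 16, 15, 12, 8, 18, 13]
Visit 7 → queue [3, 1, 16, 15, 12, 8, 18, 13]
Visit 3 → queue [1, 16, 15, 12, 8, 18, 13]
Visit 1; enqueue 4 → queue [16, 15, 12, 8, 18, 13, 4]
Visit 16 → queue [15, 12, 8, 18, 13, 4]
Visit 15 → queue [12, 8, 18, 13, 4]
Visit 12 → queue [8, 18, 13, 4]
Visit 8 → queue [18, 13, 4]
Visit 18; enqueue 5 → queue [13, 4, 5]
Visit 13 → queue [4, 5]
Visit 4 → queue [5]
Visit 5 → queue []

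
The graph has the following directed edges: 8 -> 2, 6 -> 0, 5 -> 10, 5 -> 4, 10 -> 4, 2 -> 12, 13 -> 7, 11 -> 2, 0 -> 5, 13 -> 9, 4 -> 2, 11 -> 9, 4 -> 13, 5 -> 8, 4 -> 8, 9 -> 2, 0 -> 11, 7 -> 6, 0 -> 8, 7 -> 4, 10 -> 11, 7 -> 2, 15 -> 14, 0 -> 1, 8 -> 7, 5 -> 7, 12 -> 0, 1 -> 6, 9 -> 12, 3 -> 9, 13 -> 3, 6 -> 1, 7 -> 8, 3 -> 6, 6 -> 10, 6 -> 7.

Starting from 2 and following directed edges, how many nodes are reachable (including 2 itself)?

BFS from 2 visits: 2, 12, 0, 1, 5, 8, 11, 6, 4, 7, 10, 9, 13, 3
Reachable nodes: 14 of 16 total.

14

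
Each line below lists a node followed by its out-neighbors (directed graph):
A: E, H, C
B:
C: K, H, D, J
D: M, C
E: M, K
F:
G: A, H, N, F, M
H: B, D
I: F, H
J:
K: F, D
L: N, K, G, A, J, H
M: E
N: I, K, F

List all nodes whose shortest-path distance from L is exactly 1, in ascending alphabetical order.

A, G, H, J, K, N

Level 0: L
Level 1: A, G, H, J, K, N
Level 2: B, C, D, E, F, I, M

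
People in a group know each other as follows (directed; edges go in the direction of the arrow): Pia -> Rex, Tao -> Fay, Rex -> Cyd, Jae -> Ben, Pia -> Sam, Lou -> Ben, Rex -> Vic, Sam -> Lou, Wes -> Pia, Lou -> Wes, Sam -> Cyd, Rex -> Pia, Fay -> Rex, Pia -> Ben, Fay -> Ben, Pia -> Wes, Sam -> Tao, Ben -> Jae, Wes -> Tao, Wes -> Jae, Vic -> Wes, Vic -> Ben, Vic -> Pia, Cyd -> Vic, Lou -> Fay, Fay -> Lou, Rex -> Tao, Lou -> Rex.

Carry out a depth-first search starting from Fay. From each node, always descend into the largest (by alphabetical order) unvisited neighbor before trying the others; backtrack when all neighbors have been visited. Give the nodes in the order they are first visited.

Visit Fay
Fay → Rex
Rex → Vic
Vic → Wes
Wes → Tao
Wes → Pia
Pia → Sam
Sam → Lou
Lou → Ben
Ben → Jae
Sam → Cyd

Fay -> Rex -> Vic -> Wes -> Tao -> Pia -> Sam -> Lou -> Ben -> Jae -> Cyd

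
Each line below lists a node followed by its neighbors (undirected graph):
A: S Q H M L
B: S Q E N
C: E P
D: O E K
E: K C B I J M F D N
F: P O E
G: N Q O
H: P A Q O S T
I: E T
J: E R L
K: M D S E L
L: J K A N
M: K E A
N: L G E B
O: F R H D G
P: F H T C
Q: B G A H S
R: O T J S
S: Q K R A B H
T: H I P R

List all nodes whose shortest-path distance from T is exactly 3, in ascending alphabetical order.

B, D, G, K, L, M, N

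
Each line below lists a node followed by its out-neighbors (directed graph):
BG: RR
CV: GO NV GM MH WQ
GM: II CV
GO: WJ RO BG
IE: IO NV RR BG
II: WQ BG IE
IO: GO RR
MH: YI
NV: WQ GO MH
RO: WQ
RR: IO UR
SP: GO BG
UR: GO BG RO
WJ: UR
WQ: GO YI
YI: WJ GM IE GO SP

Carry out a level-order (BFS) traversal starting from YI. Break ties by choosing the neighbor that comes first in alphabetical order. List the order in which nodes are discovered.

YI → GM → GO → IE → SP → WJ → CV → II → BG → RO → IO → NV → RR → UR → MH → WQ

Visit YI; enqueue GM, GO, IE, SP, WJ → queue [GM, GO, IE, SP, WJ]
Visit GM; enqueue CV, II → queue [GO, IE, SP, WJ, CV, II]
Visit GO; enqueue BG, RO → queue [IE, SP, WJ, CV, II, BG, RO]
Visit IE; enqueue IO, NV, RR → queue [SP, WJ, CV, II, BG, RO, IO, NV, RR]
Visit SP → queue [WJ, CV, II, BG, RO, IO, NV, RR]
Visit WJ; enqueue UR → queue [CV, II, BG, RO, IO, NV, RR, UR]
Visit CV; enqueue MH, WQ → queue [II, BG, RO, IO, NV, RR, UR, MH, WQ]
Visit II → queue [BG, RO, IO, NV, RR, UR, MH, WQ]
Visit BG → queue [RO, IO, NV, RR, UR, MH, WQ]
Visit RO → queue [IO, NV, RR, UR, MH, WQ]
Visit IO → queue [NV, RR, UR, MH, WQ]
Visit NV → queue [RR, UR, MH, WQ]
Visit RR → queue [UR, MH, WQ]
Visit UR → queue [MH, WQ]
Visit MH → queue [WQ]
Visit WQ → queue []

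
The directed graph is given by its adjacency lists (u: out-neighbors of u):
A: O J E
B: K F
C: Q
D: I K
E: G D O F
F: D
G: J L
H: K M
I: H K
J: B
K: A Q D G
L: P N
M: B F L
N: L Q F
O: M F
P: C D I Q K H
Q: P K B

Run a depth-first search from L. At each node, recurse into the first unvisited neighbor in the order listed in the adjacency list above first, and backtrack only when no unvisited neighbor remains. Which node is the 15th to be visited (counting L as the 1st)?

E

Visit L
L → P
P → C
C → Q
Q → K
K → A
A → O
O → M
M → B
B → F
F → D
D → I
I → H
A → J
A → E
E → G
L → N

Visit order: L, P, C, Q, K, A, O, M, B, F, D, I, H, J, E, G, N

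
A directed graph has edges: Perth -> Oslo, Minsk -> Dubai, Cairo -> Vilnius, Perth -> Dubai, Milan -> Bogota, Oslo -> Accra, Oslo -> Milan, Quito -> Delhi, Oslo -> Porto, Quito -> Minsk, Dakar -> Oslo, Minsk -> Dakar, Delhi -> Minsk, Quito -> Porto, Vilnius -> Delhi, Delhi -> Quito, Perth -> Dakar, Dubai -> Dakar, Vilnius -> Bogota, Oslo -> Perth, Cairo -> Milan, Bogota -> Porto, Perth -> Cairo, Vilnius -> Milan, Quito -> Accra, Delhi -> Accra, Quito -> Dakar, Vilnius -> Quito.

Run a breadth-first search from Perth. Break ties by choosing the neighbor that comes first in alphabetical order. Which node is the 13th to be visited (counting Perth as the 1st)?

Visit Perth; enqueue Cairo, Dakar, Dubai, Oslo → queue [Cairo, Dakar, Dubai, Oslo]
Visit Cairo; enqueue Milan, Vilnius → queue [Dakar, Dubai, Oslo, Milan, Vilnius]
Visit Dakar → queue [Dubai, Oslo, Milan, Vilnius]
Visit Dubai → queue [Oslo, Milan, Vilnius]
Visit Oslo; enqueue Accra, Porto → queue [Milan, Vilnius, Accra, Porto]
Visit Milan; enqueue Bogota → queue [Vilnius, Accra, Porto, Bogota]
Visit Vilnius; enqueue Delhi, Quito → queue [Accra, Porto, Bogota, Delhi, Quito]
Visit Accra → queue [Porto, Bogota, Delhi, Quito]
Visit Porto → queue [Bogota, Delhi, Quito]
Visit Bogota → queue [Delhi, Quito]
Visit Delhi; enqueue Minsk → queue [Quito, Minsk]
Visit Quito → queue [Minsk]
Visit Minsk → queue []

Visit order: Perth, Cairo, Dakar, Dubai, Oslo, Milan, Vilnius, Accra, Porto, Bogota, Delhi, Quito, Minsk

Minsk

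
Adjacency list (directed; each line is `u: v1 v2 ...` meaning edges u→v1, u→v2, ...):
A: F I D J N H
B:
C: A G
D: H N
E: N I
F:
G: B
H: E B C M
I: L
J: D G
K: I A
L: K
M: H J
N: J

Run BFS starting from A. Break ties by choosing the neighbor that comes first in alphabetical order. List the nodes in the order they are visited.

A, D, F, H, I, J, N, B, C, E, M, L, G, K

Visit A; enqueue D, F, H, I, J, N → queue [D, F, H, I, J, N]
Visit D → queue [F, H, I, J, N]
Visit F → queue [H, I, J, N]
Visit H; enqueue B, C, E, M → queue [I, J, N, B, C, E, M]
Visit I; enqueue L → queue [J, N, B, C, E, M, L]
Visit J; enqueue G → queue [N, B, C, E, M, L, G]
Visit N → queue [B, C, E, M, L, G]
Visit B → queue [C, E, M, L, G]
Visit C → queue [E, M, L, G]
Visit E → queue [M, L, G]
Visit M → queue [L, G]
Visit L; enqueue K → queue [G, K]
Visit G → queue [K]
Visit K → queue []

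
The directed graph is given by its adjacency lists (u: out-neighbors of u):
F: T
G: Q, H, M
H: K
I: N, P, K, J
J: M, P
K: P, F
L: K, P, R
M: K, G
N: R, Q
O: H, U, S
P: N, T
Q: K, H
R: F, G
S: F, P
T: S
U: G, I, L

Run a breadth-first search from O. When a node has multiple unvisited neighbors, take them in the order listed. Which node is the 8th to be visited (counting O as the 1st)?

L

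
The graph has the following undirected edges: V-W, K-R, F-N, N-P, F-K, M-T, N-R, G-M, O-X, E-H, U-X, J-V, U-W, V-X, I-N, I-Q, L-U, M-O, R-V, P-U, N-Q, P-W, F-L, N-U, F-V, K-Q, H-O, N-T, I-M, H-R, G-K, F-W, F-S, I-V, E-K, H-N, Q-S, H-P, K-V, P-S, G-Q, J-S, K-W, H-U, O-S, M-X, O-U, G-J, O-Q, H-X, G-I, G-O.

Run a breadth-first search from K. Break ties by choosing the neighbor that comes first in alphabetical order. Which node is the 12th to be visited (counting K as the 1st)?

S

Visit K; enqueue E, F, G, Q, R, V, W → queue [E, F, G, Q, R, V, W]
Visit E; enqueue H → queue [F, G, Q, R, V, W, H]
Visit F; enqueue L, N, S → queue [G, Q, R, V, W, H, L, N, S]
Visit G; enqueue I, J, M, O → queue [Q, R, V, W, H, L, N, S, I, J, M, O]
Visit Q → queue [R, V, W, H, L, N, S, I, J, M, O]
Visit R → queue [V, W, H, L, N, S, I, J, M, O]
Visit V; enqueue X → queue [W, H, L, N, S, I, J, M, O, X]
Visit W; enqueue P, U → queue [H, L, N, S, I, J, M, O, X, P, U]
Visit H → queue [L, N, S, I, J, M, O, X, P, U]
Visit L → queue [N, S, I, J, M, O, X, P, U]
Visit N; enqueue T → queue [S, I, J, M, O, X, P, U, T]
Visit S → queue [I, J, M, O, X, P, U, T]
Visit I → queue [J, M, O, X, P, U, T]
Visit J → queue [M, O, X, P, U, T]
Visit M → queue [O, X, P, U, T]
Visit O → queue [X, P, U, T]
Visit X → queue [P, U, T]
Visit P → queue [U, T]
Visit U → queue [T]
Visit T → queue []

Visit order: K, E, F, G, Q, R, V, W, H, L, N, S, I, J, M, O, X, P, U, T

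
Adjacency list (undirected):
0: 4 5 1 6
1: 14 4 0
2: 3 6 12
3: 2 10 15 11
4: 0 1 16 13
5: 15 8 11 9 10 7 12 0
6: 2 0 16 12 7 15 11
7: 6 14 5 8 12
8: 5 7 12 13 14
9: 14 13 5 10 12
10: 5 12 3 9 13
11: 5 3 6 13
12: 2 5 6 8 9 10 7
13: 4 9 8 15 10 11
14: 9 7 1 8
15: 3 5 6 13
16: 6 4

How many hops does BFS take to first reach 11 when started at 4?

2

Level 0: 4
Level 1: 0, 1, 13, 16
Level 2: 5, 6, 8, 9, 10, 11, 14, 15
Level 3: 2, 3, 7, 12
11 first appears at level 2.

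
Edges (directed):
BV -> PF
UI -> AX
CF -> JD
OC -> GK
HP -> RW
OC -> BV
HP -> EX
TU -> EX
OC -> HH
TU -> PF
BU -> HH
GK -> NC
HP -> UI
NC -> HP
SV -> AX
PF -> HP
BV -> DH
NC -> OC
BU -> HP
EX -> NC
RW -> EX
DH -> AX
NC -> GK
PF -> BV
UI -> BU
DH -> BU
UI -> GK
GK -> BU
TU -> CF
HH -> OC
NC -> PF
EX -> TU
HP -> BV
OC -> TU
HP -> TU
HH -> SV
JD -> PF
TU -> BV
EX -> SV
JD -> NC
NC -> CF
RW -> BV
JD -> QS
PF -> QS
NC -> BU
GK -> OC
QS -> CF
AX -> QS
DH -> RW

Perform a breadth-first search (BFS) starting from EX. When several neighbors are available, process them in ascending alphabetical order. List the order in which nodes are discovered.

Visit EX; enqueue NC, SV, TU → queue [NC, SV, TU]
Visit NC; enqueue BU, CF, GK, HP, OC, PF → queue [SV, TU, BU, CF, GK, HP, OC, PF]
Visit SV; enqueue AX → queue [TU, BU, CF, GK, HP, OC, PF, AX]
Visit TU; enqueue BV → queue [BU, CF, GK, HP, OC, PF, AX, BV]
Visit BU; enqueue HH → queue [CF, GK, HP, OC, PF, AX, BV, HH]
Visit CF; enqueue JD → queue [GK, HP, OC, PF, AX, BV, HH, JD]
Visit GK → queue [HP, OC, PF, AX, BV, HH, JD]
Visit HP; enqueue RW, UI → queue [OC, PF, AX, BV, HH, JD, RW, UI]
Visit OC → queue [PF, AX, BV, HH, JD, RW, UI]
Visit PF; enqueue QS → queue [AX, BV, HH, JD, RW, UI, QS]
Visit AX → queue [BV, HH, JD, RW, UI, QS]
Visit BV; enqueue DH → queue [HH, JD, RW, UI, QS, DH]
Visit HH → queue [JD, RW, UI, QS, DH]
Visit JD → queue [RW, UI, QS, DH]
Visit RW → queue [UI, QS, DH]
Visit UI → queue [QS, DH]
Visit QS → queue [DH]
Visit DH → queue []

EX NC SV TU BU CF GK HP OC PF AX BV HH JD RW UI QS DH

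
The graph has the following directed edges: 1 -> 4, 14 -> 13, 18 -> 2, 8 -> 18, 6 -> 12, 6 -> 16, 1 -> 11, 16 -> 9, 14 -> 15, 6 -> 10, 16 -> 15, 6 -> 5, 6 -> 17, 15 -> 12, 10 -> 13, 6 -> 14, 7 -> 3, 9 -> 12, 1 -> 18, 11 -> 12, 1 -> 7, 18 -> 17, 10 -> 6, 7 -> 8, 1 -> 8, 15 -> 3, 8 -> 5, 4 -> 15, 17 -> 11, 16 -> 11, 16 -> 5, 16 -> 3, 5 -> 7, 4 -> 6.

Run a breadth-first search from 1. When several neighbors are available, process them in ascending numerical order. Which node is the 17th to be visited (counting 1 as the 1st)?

Visit 1; enqueue 4, 7, 8, 11, 18 → queue [4, 7, 8, 11, 18]
Visit 4; enqueue 6, 15 → queue [7, 8, 11, 18, 6, 15]
Visit 7; enqueue 3 → queue [8, 11, 18, 6, 15, 3]
Visit 8; enqueue 5 → queue [11, 18, 6, 15, 3, 5]
Visit 11; enqueue 12 → queue [18, 6, 15, 3, 5, 12]
Visit 18; enqueue 2, 17 → queue [6, 15, 3, 5, 12, 2, 17]
Visit 6; enqueue 10, 14, 16 → queue [15, 3, 5, 12, 2, 17, 10, 14, 16]
Visit 15 → queue [3, 5, 12, 2, 17, 10, 14, 16]
Visit 3 → queue [5, 12, 2, 17, 10, 14, 16]
Visit 5 → queue [12, 2, 17, 10, 14, 16]
Visit 12 → queue [2, 17, 10, 14, 16]
Visit 2 → queue [17, 10, 14, 16]
Visit 17 → queue [10, 14, 16]
Visit 10; enqueue 13 → queue [14, 16, 13]
Visit 14 → queue [16, 13]
Visit 16; enqueue 9 → queue [13, 9]
Visit 13 → queue [9]
Visit 9 → queue []

Visit order: 1, 4, 7, 8, 11, 18, 6, 15, 3, 5, 12, 2, 17, 10, 14, 16, 13, 9

13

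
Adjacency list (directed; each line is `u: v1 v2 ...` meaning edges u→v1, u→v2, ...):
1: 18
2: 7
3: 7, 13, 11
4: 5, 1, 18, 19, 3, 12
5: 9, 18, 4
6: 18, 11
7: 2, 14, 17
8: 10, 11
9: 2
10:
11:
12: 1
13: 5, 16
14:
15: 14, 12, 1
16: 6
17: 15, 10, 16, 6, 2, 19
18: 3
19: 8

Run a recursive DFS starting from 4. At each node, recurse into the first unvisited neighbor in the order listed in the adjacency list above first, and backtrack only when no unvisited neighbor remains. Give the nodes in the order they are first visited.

Visit 4
4 → 5
5 → 9
9 → 2
2 → 7
7 → 14
7 → 17
17 → 15
15 → 12
12 → 1
1 → 18
18 → 3
3 → 13
13 → 16
16 → 6
6 → 11
17 → 10
17 → 19
19 → 8

4, 5, 9, 2, 7, 14, 17, 15, 12, 1, 18, 3, 13, 16, 6, 11, 10, 19, 8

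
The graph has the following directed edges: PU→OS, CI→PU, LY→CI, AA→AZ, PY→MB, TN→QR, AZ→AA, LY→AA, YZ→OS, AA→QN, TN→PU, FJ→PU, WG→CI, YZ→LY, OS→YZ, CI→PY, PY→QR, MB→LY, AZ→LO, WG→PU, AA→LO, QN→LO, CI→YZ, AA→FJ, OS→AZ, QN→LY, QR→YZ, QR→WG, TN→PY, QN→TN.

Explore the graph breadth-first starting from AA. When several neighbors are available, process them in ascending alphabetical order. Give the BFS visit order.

AA → AZ → FJ → LO → QN → PU → LY → TN → OS → CI → PY → QR → YZ → MB → WG

Visit AA; enqueue AZ, FJ, LO, QN → queue [AZ, FJ, LO, QN]
Visit AZ → queue [FJ, LO, QN]
Visit FJ; enqueue PU → queue [LO, QN, PU]
Visit LO → queue [QN, PU]
Visit QN; enqueue LY, TN → queue [PU, LY, TN]
Visit PU; enqueue OS → queue [LY, TN, OS]
Visit LY; enqueue CI → queue [TN, OS, CI]
Visit TN; enqueue PY, QR → queue [OS, CI, PY, QR]
Visit OS; enqueue YZ → queue [CI, PY, QR, YZ]
Visit CI → queue [PY, QR, YZ]
Visit PY; enqueue MB → queue [QR, YZ, MB]
Visit QR; enqueue WG → queue [YZ, MB, WG]
Visit YZ → queue [MB, WG]
Visit MB → queue [WG]
Visit WG → queue []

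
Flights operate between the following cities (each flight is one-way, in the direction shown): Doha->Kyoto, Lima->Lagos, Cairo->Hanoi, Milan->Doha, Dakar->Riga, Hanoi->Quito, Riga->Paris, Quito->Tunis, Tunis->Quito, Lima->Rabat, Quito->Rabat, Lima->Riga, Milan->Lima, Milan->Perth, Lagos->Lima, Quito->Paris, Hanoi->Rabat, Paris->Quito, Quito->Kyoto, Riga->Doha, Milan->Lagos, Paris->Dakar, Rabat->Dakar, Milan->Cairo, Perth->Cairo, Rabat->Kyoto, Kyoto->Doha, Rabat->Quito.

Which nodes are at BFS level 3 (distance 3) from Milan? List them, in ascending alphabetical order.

Dakar, Paris, Quito

Level 0: Milan
Level 1: Cairo, Doha, Lagos, Lima, Perth
Level 2: Hanoi, Kyoto, Rabat, Riga
Level 3: Dakar, Paris, Quito
Level 4: Tunis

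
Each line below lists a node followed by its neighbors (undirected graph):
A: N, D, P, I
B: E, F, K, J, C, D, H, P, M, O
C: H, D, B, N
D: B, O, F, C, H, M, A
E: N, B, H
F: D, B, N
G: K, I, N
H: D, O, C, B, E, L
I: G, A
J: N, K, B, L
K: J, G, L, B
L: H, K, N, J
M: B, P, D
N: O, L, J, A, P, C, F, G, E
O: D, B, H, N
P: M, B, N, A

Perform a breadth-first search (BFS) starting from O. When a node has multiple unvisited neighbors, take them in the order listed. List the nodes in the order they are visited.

Visit O; enqueue D, B, H, N → queue [D, B, H, N]
Visit D; enqueue F, C, M, A → queue [B, H, N, F, C, M, A]
Visit B; enqueue E, K, J, P → queue [H, N, F, C, M, A, E, K, J, P]
Visit H; enqueue L → queue [N, F, C, M, A, E, K, J, P, L]
Visit N; enqueue G → queue [F, C, M, A, E, K, J, P, L, G]
Visit F → queue [C, M, A, E, K, J, P, L, G]
Visit C → queue [M, A, E, K, J, P, L, G]
Visit M → queue [A, E, K, J, P, L, G]
Visit A; enqueue I → queue [E, K, J, P, L, G, I]
Visit E → queue [K, J, P, L, G, I]
Visit K → queue [J, P, L, G, I]
Visit J → queue [P, L, G, I]
Visit P → queue [L, G, I]
Visit L → queue [G, I]
Visit G → queue [I]
Visit I → queue []

O, D, B, H, N, F, C, M, A, E, K, J, P, L, G, I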